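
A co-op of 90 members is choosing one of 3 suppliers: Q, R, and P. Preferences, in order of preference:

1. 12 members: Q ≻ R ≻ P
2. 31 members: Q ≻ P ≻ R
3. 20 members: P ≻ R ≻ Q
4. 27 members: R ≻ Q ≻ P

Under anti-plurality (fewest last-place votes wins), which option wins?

Last-place votes: Q 20, R 31, P 39.
Q is ranked last by the fewest voters, so Q wins.

Q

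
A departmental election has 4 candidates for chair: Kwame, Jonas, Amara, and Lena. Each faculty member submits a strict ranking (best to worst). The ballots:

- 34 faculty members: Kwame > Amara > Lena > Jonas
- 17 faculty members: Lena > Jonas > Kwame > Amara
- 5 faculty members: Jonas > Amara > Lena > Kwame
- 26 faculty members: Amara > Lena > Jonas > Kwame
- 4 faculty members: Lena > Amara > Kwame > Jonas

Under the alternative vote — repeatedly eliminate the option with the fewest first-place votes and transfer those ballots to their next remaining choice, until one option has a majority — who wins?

Kwame

Round 1: Kwame 34, Jonas 5, Amara 26, Lena 21. Eliminate Jonas.
Round 2: Kwame 34, Amara 31, Lena 21. Eliminate Lena.
Round 3: Kwame 51, Amara 35. Kwame has a majority.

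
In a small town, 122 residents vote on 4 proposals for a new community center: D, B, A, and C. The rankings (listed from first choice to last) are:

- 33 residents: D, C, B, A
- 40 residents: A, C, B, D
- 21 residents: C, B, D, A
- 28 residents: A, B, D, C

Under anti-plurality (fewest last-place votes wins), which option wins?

B

Last-place votes: D 40, B 0, A 54, C 28.
B is ranked last by the fewest voters, so B wins.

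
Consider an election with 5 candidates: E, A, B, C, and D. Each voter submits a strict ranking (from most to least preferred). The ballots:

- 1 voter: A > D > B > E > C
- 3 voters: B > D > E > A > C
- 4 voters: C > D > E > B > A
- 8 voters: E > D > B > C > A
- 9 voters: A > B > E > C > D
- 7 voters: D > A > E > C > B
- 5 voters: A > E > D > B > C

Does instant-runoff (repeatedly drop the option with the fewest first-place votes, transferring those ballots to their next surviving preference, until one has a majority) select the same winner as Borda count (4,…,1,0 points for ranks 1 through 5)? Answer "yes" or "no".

no

Instant-runoff — R1 E 8, A 15, B 3, C 4, D 7 (B out); R2 E 8, A 15, C 4, D 10 (C out); R3 E 8, A 15, D 14 (E out); R4 A 15, D 22 (D winner). Winner: D.
Borda — scores: E 94, A 84, B 66, C 40, D 86. Winner: E.
The two methods disagree.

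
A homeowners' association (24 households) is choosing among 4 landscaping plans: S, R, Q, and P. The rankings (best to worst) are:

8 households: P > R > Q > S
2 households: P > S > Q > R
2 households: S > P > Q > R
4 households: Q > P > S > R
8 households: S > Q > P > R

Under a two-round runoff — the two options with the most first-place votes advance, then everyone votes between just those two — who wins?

Round 1 first-place votes: S 10, R 0, Q 4, P 10.
S and P advance.
Runoff: S is preferred to P by 10 voters; P by 14.
P wins the runoff.

P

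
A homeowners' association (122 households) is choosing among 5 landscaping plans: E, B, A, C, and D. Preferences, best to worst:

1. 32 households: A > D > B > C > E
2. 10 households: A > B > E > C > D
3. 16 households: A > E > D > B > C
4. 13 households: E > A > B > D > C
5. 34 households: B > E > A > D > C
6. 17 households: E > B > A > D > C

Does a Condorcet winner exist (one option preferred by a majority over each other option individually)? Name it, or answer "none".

Checking pairwise contests:
B beats E 76–46.
A beats B 71–51.
E beats A 64–58.
E beats C 90–32.
E beats D 90–32.
Every option loses at least one head-to-head, so there is no Condorcet winner.

none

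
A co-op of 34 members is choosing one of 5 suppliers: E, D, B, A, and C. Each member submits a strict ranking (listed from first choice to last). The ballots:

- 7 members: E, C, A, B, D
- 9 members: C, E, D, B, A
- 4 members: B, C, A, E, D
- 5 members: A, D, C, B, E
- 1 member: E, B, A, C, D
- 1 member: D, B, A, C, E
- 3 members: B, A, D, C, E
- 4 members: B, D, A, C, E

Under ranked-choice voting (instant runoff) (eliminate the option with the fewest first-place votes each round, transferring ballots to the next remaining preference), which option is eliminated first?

D

Round 1: E 8, D 1, B 11, A 5, C 9. Eliminate D.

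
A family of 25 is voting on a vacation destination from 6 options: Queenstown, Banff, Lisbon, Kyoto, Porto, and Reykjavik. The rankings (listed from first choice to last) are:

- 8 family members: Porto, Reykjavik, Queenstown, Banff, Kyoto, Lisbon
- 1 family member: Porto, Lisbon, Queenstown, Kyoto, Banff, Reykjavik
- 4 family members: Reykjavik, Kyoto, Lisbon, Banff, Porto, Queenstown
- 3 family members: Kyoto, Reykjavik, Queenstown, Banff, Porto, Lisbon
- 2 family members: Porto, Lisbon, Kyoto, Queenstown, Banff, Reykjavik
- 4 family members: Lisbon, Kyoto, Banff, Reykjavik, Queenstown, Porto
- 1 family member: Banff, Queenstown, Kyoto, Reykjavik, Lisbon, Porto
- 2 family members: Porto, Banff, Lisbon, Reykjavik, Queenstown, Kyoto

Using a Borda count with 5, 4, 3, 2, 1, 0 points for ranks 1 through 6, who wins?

Reykjavik

Queenstown: 8·3 + 1·3 + 4·0 + 3·3 + 2·2 + 4·1 + 1·4 + 2·1 = 50
Banff: 8·2 + 1·1 + 4·2 + 3·2 + 2·1 + 4·3 + 1·5 + 2·4 = 58
Lisbon: 8·0 + 1·4 + 4·3 + 3·0 + 2·4 + 4·5 + 1·1 + 2·3 = 51
Kyoto: 8·1 + 1·2 + 4·4 + 3·5 + 2·3 + 4·4 + 1·3 + 2·0 = 66
Porto: 8·5 + 1·5 + 4·1 + 3·1 + 2·5 + 4·0 + 1·0 + 2·5 = 72
Reykjavik: 8·4 + 1·0 + 4·5 + 3·4 + 2·0 + 4·2 + 1·2 + 2·2 = 78
Reykjavik has the highest Borda score (78).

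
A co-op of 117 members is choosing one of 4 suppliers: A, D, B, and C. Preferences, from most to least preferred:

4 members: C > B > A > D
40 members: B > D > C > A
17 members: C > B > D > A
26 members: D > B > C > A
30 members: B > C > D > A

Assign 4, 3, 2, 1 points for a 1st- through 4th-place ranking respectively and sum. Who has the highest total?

A: 4·2 + 40·1 + 17·1 + 26·1 + 30·1 = 121
D: 4·1 + 40·3 + 17·2 + 26·4 + 30·2 = 322
B: 4·3 + 40·4 + 17·3 + 26·3 + 30·4 = 421
C: 4·4 + 40·2 + 17·4 + 26·2 + 30·3 = 306
B has the highest Borda score (421).

B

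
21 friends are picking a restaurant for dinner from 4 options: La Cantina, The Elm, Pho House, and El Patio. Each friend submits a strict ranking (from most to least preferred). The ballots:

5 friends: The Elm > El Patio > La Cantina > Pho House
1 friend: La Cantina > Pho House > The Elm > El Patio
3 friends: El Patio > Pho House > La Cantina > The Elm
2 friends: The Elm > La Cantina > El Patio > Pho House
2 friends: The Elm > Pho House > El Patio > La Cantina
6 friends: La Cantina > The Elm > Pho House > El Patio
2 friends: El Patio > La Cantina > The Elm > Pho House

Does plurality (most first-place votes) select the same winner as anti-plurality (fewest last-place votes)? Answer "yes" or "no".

Plurality — first-place votes: La Cantina 7, The Elm 9, Pho House 0, El Patio 5. Winner: The Elm.
Anti-plurality — last-place votes: La Cantina 2, The Elm 3, Pho House 9, El Patio 7. Winner: La Cantina.
The two methods disagree.

no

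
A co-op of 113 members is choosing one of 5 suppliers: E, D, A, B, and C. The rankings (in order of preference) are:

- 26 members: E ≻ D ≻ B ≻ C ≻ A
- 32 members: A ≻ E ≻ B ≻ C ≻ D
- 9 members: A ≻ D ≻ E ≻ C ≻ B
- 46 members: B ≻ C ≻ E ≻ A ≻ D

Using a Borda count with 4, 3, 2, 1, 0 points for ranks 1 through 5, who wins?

E

E: 26·4 + 32·3 + 9·2 + 46·2 = 310
D: 26·3 + 32·0 + 9·3 + 46·0 = 105
A: 26·0 + 32·4 + 9·4 + 46·1 = 210
B: 26·2 + 32·2 + 9·0 + 46·4 = 300
C: 26·1 + 32·1 + 9·1 + 46·3 = 205
E has the highest Borda score (310).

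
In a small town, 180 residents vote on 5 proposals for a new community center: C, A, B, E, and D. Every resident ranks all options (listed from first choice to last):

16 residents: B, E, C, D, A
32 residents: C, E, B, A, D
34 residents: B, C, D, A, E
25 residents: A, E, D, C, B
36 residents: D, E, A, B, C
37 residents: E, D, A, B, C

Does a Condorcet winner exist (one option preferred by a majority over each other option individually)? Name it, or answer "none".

E

E vs C: 114–66 for E.
E vs A: 121–59 for E.
E vs B: 130–50 for E.
E vs D: 110–70 for E.
E beats every other option head-to-head.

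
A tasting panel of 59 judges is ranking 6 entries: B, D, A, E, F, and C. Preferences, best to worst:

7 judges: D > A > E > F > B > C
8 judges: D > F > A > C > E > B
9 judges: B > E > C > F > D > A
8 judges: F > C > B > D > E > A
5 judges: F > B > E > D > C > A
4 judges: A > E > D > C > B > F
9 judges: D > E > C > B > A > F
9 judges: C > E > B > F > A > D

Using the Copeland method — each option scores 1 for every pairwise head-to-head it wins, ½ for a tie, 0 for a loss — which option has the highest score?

E

B: beats D, A, and F; loses to E and C → score 3.
D: beats A, E, and C; loses to B and F → score 3.
A: loses to B, D, E, F, and C → score 0.
E: beats B, A, F, and C; loses to D → score 4.
F: beats D and A; loses to B, E, and C → score 2.
C: beats B, A, and F; loses to D and E → score 3.
E has the best pairwise record.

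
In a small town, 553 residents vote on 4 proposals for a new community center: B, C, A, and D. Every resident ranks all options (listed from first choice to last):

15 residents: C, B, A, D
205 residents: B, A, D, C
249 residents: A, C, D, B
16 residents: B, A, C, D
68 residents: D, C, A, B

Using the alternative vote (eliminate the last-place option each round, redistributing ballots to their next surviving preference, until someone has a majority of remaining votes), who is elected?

Round 1: B 221, C 15, A 249, D 68. Eliminate C.
Round 2: B 236, A 249, D 68. Eliminate D.
Round 3: B 236, A 317. A has a majority.

A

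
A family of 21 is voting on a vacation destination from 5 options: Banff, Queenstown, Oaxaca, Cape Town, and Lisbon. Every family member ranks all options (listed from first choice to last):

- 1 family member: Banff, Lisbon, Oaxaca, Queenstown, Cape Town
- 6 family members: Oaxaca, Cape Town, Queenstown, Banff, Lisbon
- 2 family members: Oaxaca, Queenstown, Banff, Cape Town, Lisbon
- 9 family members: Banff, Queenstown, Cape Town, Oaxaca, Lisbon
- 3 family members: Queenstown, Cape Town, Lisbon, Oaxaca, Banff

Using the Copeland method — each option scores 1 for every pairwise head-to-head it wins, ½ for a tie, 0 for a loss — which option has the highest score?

Queenstown

Banff: beats Cape Town and Lisbon; loses to Queenstown and Oaxaca → score 2.
Queenstown: beats Banff, Oaxaca, Cape Town, and Lisbon → score 4.
Oaxaca: beats Banff and Lisbon; loses to Queenstown and Cape Town → score 2.
Cape Town: beats Oaxaca and Lisbon; loses to Banff and Queenstown → score 2.
Lisbon: loses to Banff, Queenstown, Oaxaca, and Cape Town → score 0.
Queenstown has the best pairwise record.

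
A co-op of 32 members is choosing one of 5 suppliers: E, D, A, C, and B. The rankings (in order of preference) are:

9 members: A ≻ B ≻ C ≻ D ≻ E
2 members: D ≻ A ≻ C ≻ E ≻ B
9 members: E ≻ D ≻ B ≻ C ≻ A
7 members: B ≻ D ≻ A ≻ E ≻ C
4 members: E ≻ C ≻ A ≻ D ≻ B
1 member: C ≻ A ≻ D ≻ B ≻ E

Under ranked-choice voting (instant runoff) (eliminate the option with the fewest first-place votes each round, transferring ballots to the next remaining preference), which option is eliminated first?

Round 1: E 13, D 2, A 9, C 1, B 7. Eliminate C.

C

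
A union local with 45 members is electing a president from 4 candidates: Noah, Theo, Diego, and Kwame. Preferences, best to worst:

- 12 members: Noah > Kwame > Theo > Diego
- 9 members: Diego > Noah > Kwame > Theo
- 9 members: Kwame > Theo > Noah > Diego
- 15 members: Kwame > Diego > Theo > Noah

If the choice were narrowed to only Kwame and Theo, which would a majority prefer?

Kwame

Voters preferring Kwame to Theo: 45; preferring Theo to Kwame: 0.
Kwame wins the head-to-head.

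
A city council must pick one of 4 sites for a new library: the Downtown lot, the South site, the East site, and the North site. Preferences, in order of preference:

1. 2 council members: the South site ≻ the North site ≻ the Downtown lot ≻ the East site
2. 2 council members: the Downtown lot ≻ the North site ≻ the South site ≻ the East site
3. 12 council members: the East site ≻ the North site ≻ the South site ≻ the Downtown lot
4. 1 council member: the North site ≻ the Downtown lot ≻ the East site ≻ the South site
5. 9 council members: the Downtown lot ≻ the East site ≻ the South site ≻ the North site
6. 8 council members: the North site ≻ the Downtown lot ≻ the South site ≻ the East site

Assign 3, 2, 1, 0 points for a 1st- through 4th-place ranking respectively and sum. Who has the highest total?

the North site

the Downtown lot: 2·1 + 2·3 + 12·0 + 1·2 + 9·3 + 8·2 = 53
the South site: 2·3 + 2·1 + 12·1 + 1·0 + 9·1 + 8·1 = 37
the East site: 2·0 + 2·0 + 12·3 + 1·1 + 9·2 + 8·0 = 55
the North site: 2·2 + 2·2 + 12·2 + 1·3 + 9·0 + 8·3 = 59
the North site has the highest Borda score (59).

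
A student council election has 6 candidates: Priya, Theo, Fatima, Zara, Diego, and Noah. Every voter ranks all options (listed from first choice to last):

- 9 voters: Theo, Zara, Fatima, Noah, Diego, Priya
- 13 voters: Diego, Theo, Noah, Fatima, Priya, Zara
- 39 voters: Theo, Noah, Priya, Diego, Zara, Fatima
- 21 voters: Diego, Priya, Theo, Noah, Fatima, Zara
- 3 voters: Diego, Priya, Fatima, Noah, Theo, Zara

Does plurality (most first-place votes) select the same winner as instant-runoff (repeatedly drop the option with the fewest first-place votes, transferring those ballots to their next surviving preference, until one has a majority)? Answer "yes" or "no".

Plurality — first-place votes: Priya 0, Theo 48, Fatima 0, Zara 0, Diego 37, Noah 0. Winner: Theo.
Instant-runoff — R1 Priya 0, Theo 48, Fatima 0, Zara 0, Diego 37, Noah 0 (Theo winner). Winner: Theo.
The two methods agree.

yes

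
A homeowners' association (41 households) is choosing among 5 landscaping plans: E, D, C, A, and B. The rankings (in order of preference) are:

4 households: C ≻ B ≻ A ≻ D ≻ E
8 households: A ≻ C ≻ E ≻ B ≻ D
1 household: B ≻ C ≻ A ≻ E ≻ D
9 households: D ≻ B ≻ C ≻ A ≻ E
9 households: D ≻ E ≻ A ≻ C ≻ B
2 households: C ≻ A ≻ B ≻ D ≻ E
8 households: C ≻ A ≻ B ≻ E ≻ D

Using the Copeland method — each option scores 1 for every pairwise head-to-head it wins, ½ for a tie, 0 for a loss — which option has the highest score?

C

E: loses to D, C, A, and B → score 0.
D: beats E; loses to C, A, and B → score 1.
C: beats E, D, A, and B → score 4.
A: beats E, D, and B; loses to C → score 3.
B: beats E and D; loses to C and A → score 2.
C has the best pairwise record.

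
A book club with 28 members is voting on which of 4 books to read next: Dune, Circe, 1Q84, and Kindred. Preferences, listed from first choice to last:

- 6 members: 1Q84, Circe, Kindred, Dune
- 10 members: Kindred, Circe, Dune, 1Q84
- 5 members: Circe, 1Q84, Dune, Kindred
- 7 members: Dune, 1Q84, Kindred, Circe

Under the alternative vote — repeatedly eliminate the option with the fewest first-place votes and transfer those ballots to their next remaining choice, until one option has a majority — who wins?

1Q84

Round 1: Dune 7, Circe 5, 1Q84 6, Kindred 10. Eliminate Circe.
Round 2: Dune 7, 1Q84 11, Kindred 10. Eliminate Dune.
Round 3: 1Q84 18, Kindred 10. 1Q84 has a majority.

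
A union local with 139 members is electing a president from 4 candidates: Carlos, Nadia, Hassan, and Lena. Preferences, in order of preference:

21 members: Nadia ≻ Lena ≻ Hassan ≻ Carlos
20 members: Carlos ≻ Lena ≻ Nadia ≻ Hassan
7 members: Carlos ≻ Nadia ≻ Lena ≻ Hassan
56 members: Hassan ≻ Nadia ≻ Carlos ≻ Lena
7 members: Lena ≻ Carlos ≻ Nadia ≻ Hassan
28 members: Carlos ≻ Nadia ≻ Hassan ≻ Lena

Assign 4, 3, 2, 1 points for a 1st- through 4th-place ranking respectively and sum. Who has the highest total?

Nadia

Carlos: 21·1 + 20·4 + 7·4 + 56·2 + 7·3 + 28·4 = 374
Nadia: 21·4 + 20·2 + 7·3 + 56·3 + 7·2 + 28·3 = 411
Hassan: 21·2 + 20·1 + 7·1 + 56·4 + 7·1 + 28·2 = 356
Lena: 21·3 + 20·3 + 7·2 + 56·1 + 7·4 + 28·1 = 249
Nadia has the highest Borda score (411).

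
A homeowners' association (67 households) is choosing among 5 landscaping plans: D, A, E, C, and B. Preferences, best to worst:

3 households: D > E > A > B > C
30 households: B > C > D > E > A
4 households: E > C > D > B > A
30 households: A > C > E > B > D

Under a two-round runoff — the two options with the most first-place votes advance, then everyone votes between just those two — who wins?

Round 1 first-place votes: D 3, A 30, E 4, C 0, B 30.
A and B advance.
Runoff: A is preferred to B by 33 voters; B by 34.
B wins the runoff.

B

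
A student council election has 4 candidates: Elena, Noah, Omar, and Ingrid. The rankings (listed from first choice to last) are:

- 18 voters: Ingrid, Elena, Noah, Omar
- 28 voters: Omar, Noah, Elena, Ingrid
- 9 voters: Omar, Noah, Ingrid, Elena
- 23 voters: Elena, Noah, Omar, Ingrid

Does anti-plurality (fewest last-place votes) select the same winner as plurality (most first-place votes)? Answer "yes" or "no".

Anti-plurality — last-place votes: Elena 9, Noah 0, Omar 18, Ingrid 51. Winner: Noah.
Plurality — first-place votes: Elena 23, Noah 0, Omar 37, Ingrid 18. Winner: Omar.
The two methods disagree.

no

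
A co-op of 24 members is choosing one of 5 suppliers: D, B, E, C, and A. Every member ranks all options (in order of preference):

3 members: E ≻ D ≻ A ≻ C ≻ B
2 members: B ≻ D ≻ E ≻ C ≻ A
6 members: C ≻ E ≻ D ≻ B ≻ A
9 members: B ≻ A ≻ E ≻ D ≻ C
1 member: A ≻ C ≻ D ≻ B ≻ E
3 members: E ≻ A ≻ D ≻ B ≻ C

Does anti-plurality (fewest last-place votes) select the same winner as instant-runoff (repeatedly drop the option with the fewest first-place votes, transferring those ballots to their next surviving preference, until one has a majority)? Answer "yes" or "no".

Anti-plurality — last-place votes: D 0, B 3, E 1, C 12, A 8. Winner: D.
Instant-runoff — R1 D 0, B 11, E 6, C 6, A 1 (D out); R2 B 11, E 6, C 6, A 1 (A out); R3 B 11, E 6, C 7 (E out); R4 B 14, C 10 (B winner). Winner: B.
The two methods disagree.

no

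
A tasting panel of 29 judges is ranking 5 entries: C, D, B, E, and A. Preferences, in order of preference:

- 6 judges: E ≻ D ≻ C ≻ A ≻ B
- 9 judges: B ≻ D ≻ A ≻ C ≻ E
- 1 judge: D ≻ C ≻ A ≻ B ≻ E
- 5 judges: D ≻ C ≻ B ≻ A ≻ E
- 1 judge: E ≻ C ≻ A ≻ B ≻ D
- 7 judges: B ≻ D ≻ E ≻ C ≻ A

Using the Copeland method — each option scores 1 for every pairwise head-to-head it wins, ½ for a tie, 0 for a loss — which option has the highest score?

B

C: beats E and A; loses to D and B → score 2.
D: beats C, E, and A; loses to B → score 3.
B: beats C, D, E, and A → score 4.
E: loses to C, D, B, and A → score 0.
A: beats E; loses to C, D, and B → score 1.
B has the best pairwise record.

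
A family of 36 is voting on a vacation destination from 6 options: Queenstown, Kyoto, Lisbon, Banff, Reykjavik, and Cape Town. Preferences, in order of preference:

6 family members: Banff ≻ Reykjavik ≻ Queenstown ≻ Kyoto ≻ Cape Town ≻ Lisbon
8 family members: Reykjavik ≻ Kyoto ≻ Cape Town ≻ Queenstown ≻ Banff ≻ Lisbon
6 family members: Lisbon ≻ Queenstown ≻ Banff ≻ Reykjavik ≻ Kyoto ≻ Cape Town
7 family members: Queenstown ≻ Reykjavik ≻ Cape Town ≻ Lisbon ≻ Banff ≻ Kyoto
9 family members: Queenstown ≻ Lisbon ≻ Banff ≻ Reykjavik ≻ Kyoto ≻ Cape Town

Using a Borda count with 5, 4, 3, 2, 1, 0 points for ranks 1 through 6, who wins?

Queenstown

Queenstown: 6·3 + 8·2 + 6·4 + 7·5 + 9·5 = 138
Kyoto: 6·2 + 8·4 + 6·1 + 7·0 + 9·1 = 59
Lisbon: 6·0 + 8·0 + 6·5 + 7·2 + 9·4 = 80
Banff: 6·5 + 8·1 + 6·3 + 7·1 + 9·3 = 90
Reykjavik: 6·4 + 8·5 + 6·2 + 7·4 + 9·2 = 122
Cape Town: 6·1 + 8·3 + 6·0 + 7·3 + 9·0 = 51
Queenstown has the highest Borda score (138).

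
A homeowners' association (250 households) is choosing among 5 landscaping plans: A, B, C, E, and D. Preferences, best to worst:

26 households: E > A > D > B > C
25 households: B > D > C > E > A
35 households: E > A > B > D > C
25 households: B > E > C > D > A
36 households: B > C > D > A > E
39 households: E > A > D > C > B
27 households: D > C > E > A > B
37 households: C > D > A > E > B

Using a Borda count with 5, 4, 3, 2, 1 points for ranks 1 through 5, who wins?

E

A: 26·4 + 25·1 + 35·4 + 25·1 + 36·2 + 39·4 + 27·2 + 37·3 = 687
B: 26·2 + 25·5 + 35·3 + 25·5 + 36·5 + 39·1 + 27·1 + 37·1 = 690
C: 26·1 + 25·3 + 35·1 + 25·3 + 36·4 + 39·2 + 27·4 + 37·5 = 726
E: 26·5 + 25·2 + 35·5 + 25·4 + 36·1 + 39·5 + 27·3 + 37·2 = 841
D: 26·3 + 25·4 + 35·2 + 25·2 + 36·3 + 39·3 + 27·5 + 37·4 = 806
E has the highest Borda score (841).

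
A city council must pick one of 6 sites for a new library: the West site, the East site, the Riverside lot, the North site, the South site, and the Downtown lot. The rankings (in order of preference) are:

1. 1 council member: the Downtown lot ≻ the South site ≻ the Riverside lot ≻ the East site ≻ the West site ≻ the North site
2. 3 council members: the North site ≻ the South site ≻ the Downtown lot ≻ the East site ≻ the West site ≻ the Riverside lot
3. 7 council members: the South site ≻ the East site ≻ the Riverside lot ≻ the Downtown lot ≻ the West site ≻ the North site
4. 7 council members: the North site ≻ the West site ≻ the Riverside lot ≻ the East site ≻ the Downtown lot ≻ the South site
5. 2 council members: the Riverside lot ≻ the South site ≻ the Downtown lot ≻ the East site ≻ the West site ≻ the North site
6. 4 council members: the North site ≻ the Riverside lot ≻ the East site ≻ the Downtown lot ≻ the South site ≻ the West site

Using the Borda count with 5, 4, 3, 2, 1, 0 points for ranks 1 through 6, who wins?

the Riverside lot

the West site: 1·1 + 3·1 + 7·1 + 7·4 + 2·1 + 4·0 = 41
the East site: 1·2 + 3·2 + 7·4 + 7·2 + 2·2 + 4·3 = 66
the Riverside lot: 1·3 + 3·0 + 7·3 + 7·3 + 2·5 + 4·4 = 71
the North site: 1·0 + 3·5 + 7·0 + 7·5 + 2·0 + 4·5 = 70
the South site: 1·4 + 3·4 + 7·5 + 7·0 + 2·4 + 4·1 = 63
the Downtown lot: 1·5 + 3·3 + 7·2 + 7·1 + 2·3 + 4·2 = 49
the Riverside lot has the highest Borda score (71).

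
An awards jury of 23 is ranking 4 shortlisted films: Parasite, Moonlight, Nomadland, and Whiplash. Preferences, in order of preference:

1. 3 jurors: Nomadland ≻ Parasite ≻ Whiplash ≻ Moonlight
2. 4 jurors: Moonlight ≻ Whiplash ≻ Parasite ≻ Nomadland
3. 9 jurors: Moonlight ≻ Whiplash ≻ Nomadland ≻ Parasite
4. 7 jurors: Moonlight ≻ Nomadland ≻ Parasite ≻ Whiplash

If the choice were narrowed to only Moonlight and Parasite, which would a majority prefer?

Moonlight

Voters preferring Moonlight to Parasite: 20; preferring Parasite to Moonlight: 3.
Moonlight wins the head-to-head.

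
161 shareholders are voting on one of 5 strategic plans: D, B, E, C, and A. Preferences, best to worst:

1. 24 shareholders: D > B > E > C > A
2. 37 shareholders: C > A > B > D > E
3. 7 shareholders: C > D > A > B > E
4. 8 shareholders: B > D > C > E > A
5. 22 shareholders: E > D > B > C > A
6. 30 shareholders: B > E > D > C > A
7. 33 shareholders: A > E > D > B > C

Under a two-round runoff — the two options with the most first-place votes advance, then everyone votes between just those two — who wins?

B

Round 1 first-place votes: D 24, B 38, E 22, C 44, A 33.
C and B advance.
Runoff: C is preferred to B by 44 voters; B by 117.
B wins the runoff.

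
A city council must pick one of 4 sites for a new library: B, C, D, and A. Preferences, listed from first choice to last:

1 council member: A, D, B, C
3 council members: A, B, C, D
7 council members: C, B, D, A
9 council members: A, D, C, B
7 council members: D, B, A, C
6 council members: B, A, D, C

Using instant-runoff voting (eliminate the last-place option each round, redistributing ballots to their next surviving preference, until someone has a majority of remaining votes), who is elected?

A

Round 1: B 6, C 7, D 7, A 13. Eliminate B.
Round 2: C 7, D 7, A 19. A has a majority.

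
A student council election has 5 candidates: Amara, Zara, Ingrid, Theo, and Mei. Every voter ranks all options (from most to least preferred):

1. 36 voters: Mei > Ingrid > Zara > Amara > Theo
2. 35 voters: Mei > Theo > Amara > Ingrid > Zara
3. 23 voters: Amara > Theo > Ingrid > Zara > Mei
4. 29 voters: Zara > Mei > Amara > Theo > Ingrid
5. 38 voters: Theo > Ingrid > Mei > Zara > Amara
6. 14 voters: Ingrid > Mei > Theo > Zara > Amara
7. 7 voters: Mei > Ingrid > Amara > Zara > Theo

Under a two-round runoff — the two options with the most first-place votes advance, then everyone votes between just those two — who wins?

Mei

Round 1 first-place votes: Amara 23, Zara 29, Ingrid 14, Theo 38, Mei 78.
Mei and Theo advance.
Runoff: Mei is preferred to Theo by 121 voters; Theo by 61.
Mei wins the runoff.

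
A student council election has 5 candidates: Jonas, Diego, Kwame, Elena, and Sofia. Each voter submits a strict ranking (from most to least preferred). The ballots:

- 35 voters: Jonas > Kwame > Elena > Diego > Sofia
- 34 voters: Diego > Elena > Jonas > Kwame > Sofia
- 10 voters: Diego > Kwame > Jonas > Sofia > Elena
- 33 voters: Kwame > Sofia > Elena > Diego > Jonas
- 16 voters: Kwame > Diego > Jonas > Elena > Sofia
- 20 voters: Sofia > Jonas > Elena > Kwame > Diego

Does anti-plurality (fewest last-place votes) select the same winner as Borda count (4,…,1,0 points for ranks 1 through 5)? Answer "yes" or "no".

Anti-plurality — last-place votes: Jonas 33, Diego 20, Kwame 0, Elena 10, Sofia 85. Winner: Kwame.
Borda — scores: Jonas 320, Diego 292, Kwame 385, Elena 294, Sofia 189. Winner: Kwame.
The two methods agree.

yes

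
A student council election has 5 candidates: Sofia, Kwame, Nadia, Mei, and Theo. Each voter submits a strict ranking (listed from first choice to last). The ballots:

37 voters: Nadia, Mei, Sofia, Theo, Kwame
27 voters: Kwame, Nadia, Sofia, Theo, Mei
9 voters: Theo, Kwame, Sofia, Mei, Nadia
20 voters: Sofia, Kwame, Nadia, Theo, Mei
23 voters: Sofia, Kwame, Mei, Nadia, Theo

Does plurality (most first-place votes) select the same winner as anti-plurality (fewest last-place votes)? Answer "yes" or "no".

yes

Plurality — first-place votes: Sofia 43, Kwame 27, Nadia 37, Mei 0, Theo 9. Winner: Sofia.
Anti-plurality — last-place votes: Sofia 0, Kwame 37, Nadia 9, Mei 47, Theo 23. Winner: Sofia.
The two methods agree.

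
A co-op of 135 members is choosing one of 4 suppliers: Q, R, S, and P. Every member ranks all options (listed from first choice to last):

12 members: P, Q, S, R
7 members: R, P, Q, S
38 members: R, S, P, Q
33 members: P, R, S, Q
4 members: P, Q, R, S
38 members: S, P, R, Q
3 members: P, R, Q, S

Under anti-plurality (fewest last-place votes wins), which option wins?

P

Last-place votes: Q 109, R 12, S 14, P 0.
P is ranked last by the fewest voters, so P wins.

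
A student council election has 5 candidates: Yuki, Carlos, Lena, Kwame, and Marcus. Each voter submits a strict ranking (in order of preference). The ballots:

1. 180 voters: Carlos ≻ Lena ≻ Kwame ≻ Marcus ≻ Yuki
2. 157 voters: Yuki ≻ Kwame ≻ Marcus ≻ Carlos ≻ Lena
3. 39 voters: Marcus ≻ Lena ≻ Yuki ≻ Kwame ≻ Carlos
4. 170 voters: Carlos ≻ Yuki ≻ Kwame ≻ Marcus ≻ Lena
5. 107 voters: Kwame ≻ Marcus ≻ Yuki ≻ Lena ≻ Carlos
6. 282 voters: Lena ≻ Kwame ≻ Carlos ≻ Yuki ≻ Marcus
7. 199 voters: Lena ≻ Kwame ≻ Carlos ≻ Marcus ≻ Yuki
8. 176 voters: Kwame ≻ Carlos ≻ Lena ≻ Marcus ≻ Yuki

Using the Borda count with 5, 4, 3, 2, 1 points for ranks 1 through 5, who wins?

Kwame

Yuki: 180·1 + 157·5 + 39·3 + 170·4 + 107·3 + 282·2 + 199·1 + 176·1 = 3022
Carlos: 180·5 + 157·2 + 39·1 + 170·5 + 107·1 + 282·3 + 199·3 + 176·4 = 4357
Lena: 180·4 + 157·1 + 39·4 + 170·1 + 107·2 + 282·5 + 199·5 + 176·3 = 4350
Kwame: 180·3 + 157·4 + 39·2 + 170·3 + 107·5 + 282·4 + 199·4 + 176·5 = 5095
Marcus: 180·2 + 157·3 + 39·5 + 170·2 + 107·4 + 282·1 + 199·2 + 176·2 = 2826
Kwame has the highest Borda score (5095).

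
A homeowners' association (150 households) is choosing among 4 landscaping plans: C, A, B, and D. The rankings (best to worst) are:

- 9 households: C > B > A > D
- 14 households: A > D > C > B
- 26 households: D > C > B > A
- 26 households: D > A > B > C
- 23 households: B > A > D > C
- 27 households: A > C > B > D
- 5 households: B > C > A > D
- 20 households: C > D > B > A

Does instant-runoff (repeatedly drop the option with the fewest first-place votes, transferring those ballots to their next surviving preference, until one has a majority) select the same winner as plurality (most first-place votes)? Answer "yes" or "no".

no

Instant-runoff — R1 C 29, A 41, B 28, D 52 (B out); R2 C 34, A 64, D 52 (C out); R3 A 78, D 72 (A winner). Winner: A.
Plurality — first-place votes: C 29, A 41, B 28, D 52. Winner: D.
The two methods disagree.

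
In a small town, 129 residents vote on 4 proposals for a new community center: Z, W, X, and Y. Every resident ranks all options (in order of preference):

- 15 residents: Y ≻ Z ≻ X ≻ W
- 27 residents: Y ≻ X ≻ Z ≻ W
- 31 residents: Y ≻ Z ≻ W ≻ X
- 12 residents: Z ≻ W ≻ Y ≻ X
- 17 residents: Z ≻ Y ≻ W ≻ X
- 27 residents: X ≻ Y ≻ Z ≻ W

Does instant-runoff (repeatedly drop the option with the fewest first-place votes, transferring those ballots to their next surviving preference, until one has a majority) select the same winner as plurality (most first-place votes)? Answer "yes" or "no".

Instant-runoff — R1 Z 29, W 0, X 27, Y 73 (Y winner). Winner: Y.
Plurality — first-place votes: Z 29, W 0, X 27, Y 73. Winner: Y.
The two methods agree.

yes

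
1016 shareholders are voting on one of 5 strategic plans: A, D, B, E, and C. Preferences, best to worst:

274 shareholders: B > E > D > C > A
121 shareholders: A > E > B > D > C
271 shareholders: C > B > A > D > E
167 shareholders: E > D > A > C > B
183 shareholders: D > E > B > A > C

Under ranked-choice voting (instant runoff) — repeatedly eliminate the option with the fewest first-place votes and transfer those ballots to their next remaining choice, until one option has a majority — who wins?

B

Round 1: A 121, D 183, B 274, E 167, C 271. Eliminate A.
Round 2: D 183, B 274, E 288, C 271. Eliminate D.
Round 3: B 274, E 471, C 271. Eliminate C.
Round 4: B 545, E 471. B has a majority.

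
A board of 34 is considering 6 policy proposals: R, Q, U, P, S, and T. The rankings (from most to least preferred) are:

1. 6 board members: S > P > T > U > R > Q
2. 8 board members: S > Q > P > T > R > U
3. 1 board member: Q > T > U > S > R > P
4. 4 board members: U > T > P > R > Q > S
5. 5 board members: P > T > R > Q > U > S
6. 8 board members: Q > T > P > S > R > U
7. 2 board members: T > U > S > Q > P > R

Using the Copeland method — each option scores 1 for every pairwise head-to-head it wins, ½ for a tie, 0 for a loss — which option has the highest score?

R: beats U; loses to Q, P, S, and T → score 1.
Q: beats R, U, P, and S; ties T → score 4.5.
U: loses to R, Q, P, S, and T → score 0.
P: beats R, U, and T; ties S; loses to Q → score 3.5.
S: beats R and U; ties P; loses to Q and T → score 2.5.
T: beats R, U, and S; ties Q; loses to P → score 3.5.
Q has the best pairwise record.

Q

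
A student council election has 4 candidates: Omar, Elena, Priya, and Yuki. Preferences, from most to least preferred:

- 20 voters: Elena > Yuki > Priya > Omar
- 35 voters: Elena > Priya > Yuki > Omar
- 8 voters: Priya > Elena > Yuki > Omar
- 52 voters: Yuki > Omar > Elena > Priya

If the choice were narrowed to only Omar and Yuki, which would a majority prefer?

Voters preferring Omar to Yuki: 0; preferring Yuki to Omar: 115.
Yuki wins the head-to-head.

Yuki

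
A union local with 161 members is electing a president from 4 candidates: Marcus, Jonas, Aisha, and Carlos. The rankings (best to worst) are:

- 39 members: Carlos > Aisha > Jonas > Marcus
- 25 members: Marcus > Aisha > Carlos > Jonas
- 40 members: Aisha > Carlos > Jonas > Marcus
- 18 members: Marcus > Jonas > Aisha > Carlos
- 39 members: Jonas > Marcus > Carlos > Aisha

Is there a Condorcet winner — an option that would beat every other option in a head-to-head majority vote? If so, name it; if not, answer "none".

none

Checking pairwise contests:
Jonas beats Marcus 118–43.
Aisha beats Jonas 104–57.
Marcus beats Aisha 82–79.
Marcus beats Carlos 82–79.
Every option loses at least one head-to-head, so there is no Condorcet winner.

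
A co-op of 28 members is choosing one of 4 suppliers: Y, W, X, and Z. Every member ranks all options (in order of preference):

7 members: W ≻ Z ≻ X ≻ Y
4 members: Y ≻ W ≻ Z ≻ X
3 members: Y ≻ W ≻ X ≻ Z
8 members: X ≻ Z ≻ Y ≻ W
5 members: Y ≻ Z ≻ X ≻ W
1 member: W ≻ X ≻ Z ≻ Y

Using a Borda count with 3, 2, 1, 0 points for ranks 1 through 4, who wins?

Y: 7·0 + 4·3 + 3·3 + 8·1 + 5·3 + 1·0 = 44
W: 7·3 + 4·2 + 3·2 + 8·0 + 5·0 + 1·3 = 38
X: 7·1 + 4·0 + 3·1 + 8·3 + 5·1 + 1·2 = 41
Z: 7·2 + 4·1 + 3·0 + 8·2 + 5·2 + 1·1 = 45
Z has the highest Borda score (45).

Z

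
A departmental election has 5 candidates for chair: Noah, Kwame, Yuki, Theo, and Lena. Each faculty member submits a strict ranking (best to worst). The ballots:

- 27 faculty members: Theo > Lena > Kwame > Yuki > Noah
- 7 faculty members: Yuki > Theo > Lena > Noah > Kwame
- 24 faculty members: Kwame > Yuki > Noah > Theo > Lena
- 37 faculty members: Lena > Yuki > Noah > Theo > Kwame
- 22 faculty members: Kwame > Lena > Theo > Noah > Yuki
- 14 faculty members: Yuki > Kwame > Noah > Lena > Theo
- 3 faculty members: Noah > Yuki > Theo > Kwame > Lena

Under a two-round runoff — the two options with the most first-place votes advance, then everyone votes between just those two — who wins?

Round 1 first-place votes: Noah 3, Kwame 46, Yuki 21, Theo 27, Lena 37.
Kwame and Lena advance.
Runoff: Kwame is preferred to Lena by 63 voters; Lena by 71.
Lena wins the runoff.

Lena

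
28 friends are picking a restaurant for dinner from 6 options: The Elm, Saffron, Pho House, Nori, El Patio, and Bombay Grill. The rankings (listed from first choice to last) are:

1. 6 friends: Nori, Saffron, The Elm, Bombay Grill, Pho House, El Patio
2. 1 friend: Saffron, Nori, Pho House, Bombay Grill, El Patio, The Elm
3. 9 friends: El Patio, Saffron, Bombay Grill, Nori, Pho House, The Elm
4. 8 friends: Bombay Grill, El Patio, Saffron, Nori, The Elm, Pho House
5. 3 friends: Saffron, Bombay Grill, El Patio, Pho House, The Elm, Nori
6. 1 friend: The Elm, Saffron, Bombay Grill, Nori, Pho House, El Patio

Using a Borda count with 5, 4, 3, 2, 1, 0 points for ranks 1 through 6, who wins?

The Elm: 6·3 + 1·0 + 9·0 + 8·1 + 3·1 + 1·5 = 34
Saffron: 6·4 + 1·5 + 9·4 + 8·3 + 3·5 + 1·4 = 108
Pho House: 6·1 + 1·3 + 9·1 + 8·0 + 3·2 + 1·1 = 25
Nori: 6·5 + 1·4 + 9·2 + 8·2 + 3·0 + 1·2 = 70
El Patio: 6·0 + 1·1 + 9·5 + 8·4 + 3·3 + 1·0 = 87
Bombay Grill: 6·2 + 1·2 + 9·3 + 8·5 + 3·4 + 1·3 = 96
Saffron has the highest Borda score (108).

Saffron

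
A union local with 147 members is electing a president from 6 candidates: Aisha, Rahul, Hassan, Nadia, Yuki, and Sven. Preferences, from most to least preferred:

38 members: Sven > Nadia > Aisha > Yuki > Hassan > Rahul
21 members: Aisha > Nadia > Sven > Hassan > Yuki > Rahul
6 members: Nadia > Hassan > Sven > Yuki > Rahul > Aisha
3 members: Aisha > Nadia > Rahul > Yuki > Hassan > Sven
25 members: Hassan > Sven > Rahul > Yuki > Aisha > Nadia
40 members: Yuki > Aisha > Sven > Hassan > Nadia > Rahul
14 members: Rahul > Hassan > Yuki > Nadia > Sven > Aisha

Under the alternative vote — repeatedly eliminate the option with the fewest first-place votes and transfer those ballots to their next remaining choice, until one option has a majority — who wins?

Round 1: Aisha 24, Rahul 14, Hassan 25, Nadia 6, Yuki 40, Sven 38. Eliminate Nadia.
Round 2: Aisha 24, Rahul 14, Hassan 31, Yuki 40, Sven 38. Eliminate Rahul.
Round 3: Aisha 24, Hassan 45, Yuki 40, Sven 38. Eliminate Aisha.
Round 4: Hassan 45, Yuki 43, Sven 59. Eliminate Yuki.
Round 5: Hassan 48, Sven 99. Sven has a majority.

Sven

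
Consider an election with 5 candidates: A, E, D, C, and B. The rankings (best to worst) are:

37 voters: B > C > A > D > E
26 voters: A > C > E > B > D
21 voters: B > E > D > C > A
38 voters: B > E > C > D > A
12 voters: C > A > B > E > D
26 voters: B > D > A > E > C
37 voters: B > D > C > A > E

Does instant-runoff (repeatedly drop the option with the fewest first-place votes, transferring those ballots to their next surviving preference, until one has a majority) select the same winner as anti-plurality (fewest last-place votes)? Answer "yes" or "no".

yes

Instant-runoff — R1 A 26, E 0, D 0, C 12, B 159 (B winner). Winner: B.
Anti-plurality — last-place votes: A 59, E 74, D 38, C 26, B 0. Winner: B.
The two methods agree.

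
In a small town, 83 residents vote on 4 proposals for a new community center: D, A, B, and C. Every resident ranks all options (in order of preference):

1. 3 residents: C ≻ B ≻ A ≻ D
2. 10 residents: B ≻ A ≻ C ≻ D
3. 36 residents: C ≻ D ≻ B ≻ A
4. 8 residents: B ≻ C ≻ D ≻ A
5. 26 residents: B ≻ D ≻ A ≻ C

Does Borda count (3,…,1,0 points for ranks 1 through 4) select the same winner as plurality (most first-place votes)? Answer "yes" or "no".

yes

Borda — scores: D 132, A 49, B 174, C 143. Winner: B.
Plurality — first-place votes: D 0, A 0, B 44, C 39. Winner: B.
The two methods agree.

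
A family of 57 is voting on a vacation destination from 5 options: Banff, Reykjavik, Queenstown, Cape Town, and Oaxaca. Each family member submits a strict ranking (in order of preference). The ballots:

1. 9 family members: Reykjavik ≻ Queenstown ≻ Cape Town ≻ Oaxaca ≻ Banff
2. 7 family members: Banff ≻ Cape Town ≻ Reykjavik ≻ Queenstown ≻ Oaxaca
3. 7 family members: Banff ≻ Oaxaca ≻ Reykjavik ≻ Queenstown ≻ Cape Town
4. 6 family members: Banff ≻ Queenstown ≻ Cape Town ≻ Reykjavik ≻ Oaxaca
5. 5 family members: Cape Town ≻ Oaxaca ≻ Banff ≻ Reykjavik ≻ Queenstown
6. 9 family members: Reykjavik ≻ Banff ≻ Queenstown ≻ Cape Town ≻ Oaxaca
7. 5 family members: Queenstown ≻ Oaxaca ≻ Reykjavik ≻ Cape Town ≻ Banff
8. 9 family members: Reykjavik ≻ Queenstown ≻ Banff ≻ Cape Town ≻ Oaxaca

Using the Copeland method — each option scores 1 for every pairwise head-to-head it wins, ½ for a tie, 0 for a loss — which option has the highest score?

Banff: beats Queenstown, Cape Town, and Oaxaca; loses to Reykjavik → score 3.
Reykjavik: beats Banff, Queenstown, Cape Town, and Oaxaca → score 4.
Queenstown: beats Cape Town and Oaxaca; loses to Banff and Reykjavik → score 2.
Cape Town: beats Oaxaca; loses to Banff, Reykjavik, and Queenstown → score 1.
Oaxaca: loses to Banff, Reykjavik, Queenstown, and Cape Town → score 0.
Reykjavik has the best pairwise record.

Reykjavik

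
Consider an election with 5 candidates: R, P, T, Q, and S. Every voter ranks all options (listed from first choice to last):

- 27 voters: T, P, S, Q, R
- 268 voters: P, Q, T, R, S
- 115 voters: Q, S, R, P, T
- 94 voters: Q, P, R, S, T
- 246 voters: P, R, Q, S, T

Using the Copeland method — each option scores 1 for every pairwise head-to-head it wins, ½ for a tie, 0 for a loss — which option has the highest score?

R: beats T and S; loses to P and Q → score 2.
P: beats R, T, Q, and S → score 4.
T: loses to R, P, Q, and S → score 0.
Q: beats R, T, and S; loses to P → score 3.
S: beats T; loses to R, P, and Q → score 1.
P has the best pairwise record.

P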